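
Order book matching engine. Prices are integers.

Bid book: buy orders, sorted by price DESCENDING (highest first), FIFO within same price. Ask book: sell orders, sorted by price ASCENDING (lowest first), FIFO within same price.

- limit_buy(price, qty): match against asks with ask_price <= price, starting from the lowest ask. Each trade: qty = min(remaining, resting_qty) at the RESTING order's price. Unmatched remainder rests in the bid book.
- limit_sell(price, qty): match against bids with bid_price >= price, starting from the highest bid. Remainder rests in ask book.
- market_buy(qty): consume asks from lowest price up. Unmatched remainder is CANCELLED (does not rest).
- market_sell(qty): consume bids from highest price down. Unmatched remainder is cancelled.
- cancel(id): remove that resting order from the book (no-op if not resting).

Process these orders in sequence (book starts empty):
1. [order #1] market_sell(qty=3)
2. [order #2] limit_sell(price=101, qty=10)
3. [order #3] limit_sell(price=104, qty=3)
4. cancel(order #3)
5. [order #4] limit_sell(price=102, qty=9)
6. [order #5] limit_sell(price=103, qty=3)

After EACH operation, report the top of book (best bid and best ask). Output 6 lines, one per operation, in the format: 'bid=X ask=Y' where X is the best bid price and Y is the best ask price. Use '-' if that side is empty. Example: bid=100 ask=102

After op 1 [order #1] market_sell(qty=3): fills=none; bids=[-] asks=[-]
After op 2 [order #2] limit_sell(price=101, qty=10): fills=none; bids=[-] asks=[#2:10@101]
After op 3 [order #3] limit_sell(price=104, qty=3): fills=none; bids=[-] asks=[#2:10@101 #3:3@104]
After op 4 cancel(order #3): fills=none; bids=[-] asks=[#2:10@101]
After op 5 [order #4] limit_sell(price=102, qty=9): fills=none; bids=[-] asks=[#2:10@101 #4:9@102]
After op 6 [order #5] limit_sell(price=103, qty=3): fills=none; bids=[-] asks=[#2:10@101 #4:9@102 #5:3@103]

Answer: bid=- ask=-
bid=- ask=101
bid=- ask=101
bid=- ask=101
bid=- ask=101
bid=- ask=101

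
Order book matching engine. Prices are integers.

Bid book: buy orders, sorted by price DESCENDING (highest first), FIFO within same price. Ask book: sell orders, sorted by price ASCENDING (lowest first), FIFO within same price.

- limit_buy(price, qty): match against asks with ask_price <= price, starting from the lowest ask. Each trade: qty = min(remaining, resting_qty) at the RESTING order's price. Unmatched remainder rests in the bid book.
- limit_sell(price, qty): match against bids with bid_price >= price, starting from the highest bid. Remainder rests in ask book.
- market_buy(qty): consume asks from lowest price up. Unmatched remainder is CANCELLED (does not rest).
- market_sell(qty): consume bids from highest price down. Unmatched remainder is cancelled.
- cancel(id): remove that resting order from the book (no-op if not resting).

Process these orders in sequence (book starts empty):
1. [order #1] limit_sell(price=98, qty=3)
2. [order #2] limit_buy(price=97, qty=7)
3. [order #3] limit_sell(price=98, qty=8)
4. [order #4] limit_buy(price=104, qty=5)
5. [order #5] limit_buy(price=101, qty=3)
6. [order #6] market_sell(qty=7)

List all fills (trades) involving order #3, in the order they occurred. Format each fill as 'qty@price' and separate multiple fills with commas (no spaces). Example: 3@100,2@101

Answer: 2@98,3@98

Derivation:
After op 1 [order #1] limit_sell(price=98, qty=3): fills=none; bids=[-] asks=[#1:3@98]
After op 2 [order #2] limit_buy(price=97, qty=7): fills=none; bids=[#2:7@97] asks=[#1:3@98]
After op 3 [order #3] limit_sell(price=98, qty=8): fills=none; bids=[#2:7@97] asks=[#1:3@98 #3:8@98]
After op 4 [order #4] limit_buy(price=104, qty=5): fills=#4x#1:3@98 #4x#3:2@98; bids=[#2:7@97] asks=[#3:6@98]
After op 5 [order #5] limit_buy(price=101, qty=3): fills=#5x#3:3@98; bids=[#2:7@97] asks=[#3:3@98]
After op 6 [order #6] market_sell(qty=7): fills=#2x#6:7@97; bids=[-] asks=[#3:3@98]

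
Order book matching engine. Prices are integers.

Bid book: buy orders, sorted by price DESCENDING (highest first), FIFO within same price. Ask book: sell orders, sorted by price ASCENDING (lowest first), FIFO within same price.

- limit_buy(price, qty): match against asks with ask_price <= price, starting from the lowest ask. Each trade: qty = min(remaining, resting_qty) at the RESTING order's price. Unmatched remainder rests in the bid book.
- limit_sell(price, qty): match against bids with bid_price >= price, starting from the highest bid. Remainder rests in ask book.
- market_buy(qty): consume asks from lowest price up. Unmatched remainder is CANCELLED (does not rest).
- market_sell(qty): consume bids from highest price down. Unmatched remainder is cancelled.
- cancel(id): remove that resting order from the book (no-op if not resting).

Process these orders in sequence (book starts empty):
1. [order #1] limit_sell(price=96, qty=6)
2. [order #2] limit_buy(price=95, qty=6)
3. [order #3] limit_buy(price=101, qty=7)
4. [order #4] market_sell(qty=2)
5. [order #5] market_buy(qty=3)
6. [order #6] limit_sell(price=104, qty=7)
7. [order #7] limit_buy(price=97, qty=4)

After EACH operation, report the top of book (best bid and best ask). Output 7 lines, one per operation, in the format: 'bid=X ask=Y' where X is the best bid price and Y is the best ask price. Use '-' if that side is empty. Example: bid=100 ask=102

After op 1 [order #1] limit_sell(price=96, qty=6): fills=none; bids=[-] asks=[#1:6@96]
After op 2 [order #2] limit_buy(price=95, qty=6): fills=none; bids=[#2:6@95] asks=[#1:6@96]
After op 3 [order #3] limit_buy(price=101, qty=7): fills=#3x#1:6@96; bids=[#3:1@101 #2:6@95] asks=[-]
After op 4 [order #4] market_sell(qty=2): fills=#3x#4:1@101 #2x#4:1@95; bids=[#2:5@95] asks=[-]
After op 5 [order #5] market_buy(qty=3): fills=none; bids=[#2:5@95] asks=[-]
After op 6 [order #6] limit_sell(price=104, qty=7): fills=none; bids=[#2:5@95] asks=[#6:7@104]
After op 7 [order #7] limit_buy(price=97, qty=4): fills=none; bids=[#7:4@97 #2:5@95] asks=[#6:7@104]

Answer: bid=- ask=96
bid=95 ask=96
bid=101 ask=-
bid=95 ask=-
bid=95 ask=-
bid=95 ask=104
bid=97 ask=104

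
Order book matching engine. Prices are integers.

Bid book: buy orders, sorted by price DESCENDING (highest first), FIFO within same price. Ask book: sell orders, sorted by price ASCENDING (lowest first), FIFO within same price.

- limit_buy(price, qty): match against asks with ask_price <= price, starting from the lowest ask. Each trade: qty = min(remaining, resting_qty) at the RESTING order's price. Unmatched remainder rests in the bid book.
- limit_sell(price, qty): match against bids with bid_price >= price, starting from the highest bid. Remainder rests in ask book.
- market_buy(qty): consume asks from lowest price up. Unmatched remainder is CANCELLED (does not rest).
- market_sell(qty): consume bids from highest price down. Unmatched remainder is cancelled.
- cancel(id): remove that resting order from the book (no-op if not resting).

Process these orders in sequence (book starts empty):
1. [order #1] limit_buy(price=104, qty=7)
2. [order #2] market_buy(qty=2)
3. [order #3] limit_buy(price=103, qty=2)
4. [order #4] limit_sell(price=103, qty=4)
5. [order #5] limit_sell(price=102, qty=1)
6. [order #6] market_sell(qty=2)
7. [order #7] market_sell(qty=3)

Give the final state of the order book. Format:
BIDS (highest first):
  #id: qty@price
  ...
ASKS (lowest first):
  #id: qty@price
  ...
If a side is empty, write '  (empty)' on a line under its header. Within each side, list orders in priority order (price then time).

After op 1 [order #1] limit_buy(price=104, qty=7): fills=none; bids=[#1:7@104] asks=[-]
After op 2 [order #2] market_buy(qty=2): fills=none; bids=[#1:7@104] asks=[-]
After op 3 [order #3] limit_buy(price=103, qty=2): fills=none; bids=[#1:7@104 #3:2@103] asks=[-]
After op 4 [order #4] limit_sell(price=103, qty=4): fills=#1x#4:4@104; bids=[#1:3@104 #3:2@103] asks=[-]
After op 5 [order #5] limit_sell(price=102, qty=1): fills=#1x#5:1@104; bids=[#1:2@104 #3:2@103] asks=[-]
After op 6 [order #6] market_sell(qty=2): fills=#1x#6:2@104; bids=[#3:2@103] asks=[-]
After op 7 [order #7] market_sell(qty=3): fills=#3x#7:2@103; bids=[-] asks=[-]

Answer: BIDS (highest first):
  (empty)
ASKS (lowest first):
  (empty)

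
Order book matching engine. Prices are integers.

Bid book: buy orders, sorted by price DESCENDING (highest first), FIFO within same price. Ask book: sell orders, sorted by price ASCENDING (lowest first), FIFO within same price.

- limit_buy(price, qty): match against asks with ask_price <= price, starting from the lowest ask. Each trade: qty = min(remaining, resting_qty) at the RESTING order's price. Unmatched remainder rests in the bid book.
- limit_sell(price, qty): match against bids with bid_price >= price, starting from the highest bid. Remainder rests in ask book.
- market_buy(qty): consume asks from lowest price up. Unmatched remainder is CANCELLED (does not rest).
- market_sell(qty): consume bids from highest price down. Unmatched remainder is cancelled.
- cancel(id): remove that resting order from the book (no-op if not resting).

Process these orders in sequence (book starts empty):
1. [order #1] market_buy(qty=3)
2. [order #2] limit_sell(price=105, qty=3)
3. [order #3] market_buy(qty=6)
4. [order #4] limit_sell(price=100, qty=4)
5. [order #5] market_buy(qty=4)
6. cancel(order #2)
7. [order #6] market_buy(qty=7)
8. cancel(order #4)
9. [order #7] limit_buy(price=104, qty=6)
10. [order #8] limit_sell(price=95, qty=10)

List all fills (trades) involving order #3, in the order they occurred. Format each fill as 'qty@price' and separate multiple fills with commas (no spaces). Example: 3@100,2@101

After op 1 [order #1] market_buy(qty=3): fills=none; bids=[-] asks=[-]
After op 2 [order #2] limit_sell(price=105, qty=3): fills=none; bids=[-] asks=[#2:3@105]
After op 3 [order #3] market_buy(qty=6): fills=#3x#2:3@105; bids=[-] asks=[-]
After op 4 [order #4] limit_sell(price=100, qty=4): fills=none; bids=[-] asks=[#4:4@100]
After op 5 [order #5] market_buy(qty=4): fills=#5x#4:4@100; bids=[-] asks=[-]
After op 6 cancel(order #2): fills=none; bids=[-] asks=[-]
After op 7 [order #6] market_buy(qty=7): fills=none; bids=[-] asks=[-]
After op 8 cancel(order #4): fills=none; bids=[-] asks=[-]
After op 9 [order #7] limit_buy(price=104, qty=6): fills=none; bids=[#7:6@104] asks=[-]
After op 10 [order #8] limit_sell(price=95, qty=10): fills=#7x#8:6@104; bids=[-] asks=[#8:4@95]

Answer: 3@105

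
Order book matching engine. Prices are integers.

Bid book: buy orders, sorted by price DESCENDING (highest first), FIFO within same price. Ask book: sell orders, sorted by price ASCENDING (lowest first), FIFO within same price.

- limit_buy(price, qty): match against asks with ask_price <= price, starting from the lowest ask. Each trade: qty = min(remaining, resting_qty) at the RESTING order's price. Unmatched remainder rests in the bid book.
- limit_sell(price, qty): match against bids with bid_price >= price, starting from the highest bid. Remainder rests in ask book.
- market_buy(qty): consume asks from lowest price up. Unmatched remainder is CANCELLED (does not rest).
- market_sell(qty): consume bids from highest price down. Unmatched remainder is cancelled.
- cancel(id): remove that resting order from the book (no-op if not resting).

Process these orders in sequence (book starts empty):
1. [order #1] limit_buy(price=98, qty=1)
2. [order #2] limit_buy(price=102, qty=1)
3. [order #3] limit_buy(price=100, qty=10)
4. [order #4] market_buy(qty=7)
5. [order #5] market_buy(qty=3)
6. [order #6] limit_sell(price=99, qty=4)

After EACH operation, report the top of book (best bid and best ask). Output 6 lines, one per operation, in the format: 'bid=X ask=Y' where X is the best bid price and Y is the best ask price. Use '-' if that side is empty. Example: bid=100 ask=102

After op 1 [order #1] limit_buy(price=98, qty=1): fills=none; bids=[#1:1@98] asks=[-]
After op 2 [order #2] limit_buy(price=102, qty=1): fills=none; bids=[#2:1@102 #1:1@98] asks=[-]
After op 3 [order #3] limit_buy(price=100, qty=10): fills=none; bids=[#2:1@102 #3:10@100 #1:1@98] asks=[-]
After op 4 [order #4] market_buy(qty=7): fills=none; bids=[#2:1@102 #3:10@100 #1:1@98] asks=[-]
After op 5 [order #5] market_buy(qty=3): fills=none; bids=[#2:1@102 #3:10@100 #1:1@98] asks=[-]
After op 6 [order #6] limit_sell(price=99, qty=4): fills=#2x#6:1@102 #3x#6:3@100; bids=[#3:7@100 #1:1@98] asks=[-]

Answer: bid=98 ask=-
bid=102 ask=-
bid=102 ask=-
bid=102 ask=-
bid=102 ask=-
bid=100 ask=-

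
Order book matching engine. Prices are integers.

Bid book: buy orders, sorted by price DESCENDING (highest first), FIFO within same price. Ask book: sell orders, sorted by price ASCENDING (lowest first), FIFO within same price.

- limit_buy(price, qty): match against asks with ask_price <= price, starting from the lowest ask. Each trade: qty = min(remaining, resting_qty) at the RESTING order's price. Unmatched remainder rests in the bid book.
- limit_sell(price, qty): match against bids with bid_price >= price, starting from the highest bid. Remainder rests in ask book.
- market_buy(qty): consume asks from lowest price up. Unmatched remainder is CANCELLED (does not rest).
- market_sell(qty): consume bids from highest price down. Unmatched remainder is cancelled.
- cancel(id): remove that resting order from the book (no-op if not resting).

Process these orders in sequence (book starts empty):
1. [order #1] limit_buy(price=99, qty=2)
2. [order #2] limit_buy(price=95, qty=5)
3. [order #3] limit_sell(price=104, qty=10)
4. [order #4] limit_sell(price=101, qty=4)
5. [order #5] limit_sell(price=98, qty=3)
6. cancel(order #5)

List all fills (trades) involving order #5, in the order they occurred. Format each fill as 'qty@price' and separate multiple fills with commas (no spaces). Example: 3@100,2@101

Answer: 2@99

Derivation:
After op 1 [order #1] limit_buy(price=99, qty=2): fills=none; bids=[#1:2@99] asks=[-]
After op 2 [order #2] limit_buy(price=95, qty=5): fills=none; bids=[#1:2@99 #2:5@95] asks=[-]
After op 3 [order #3] limit_sell(price=104, qty=10): fills=none; bids=[#1:2@99 #2:5@95] asks=[#3:10@104]
After op 4 [order #4] limit_sell(price=101, qty=4): fills=none; bids=[#1:2@99 #2:5@95] asks=[#4:4@101 #3:10@104]
After op 5 [order #5] limit_sell(price=98, qty=3): fills=#1x#5:2@99; bids=[#2:5@95] asks=[#5:1@98 #4:4@101 #3:10@104]
After op 6 cancel(order #5): fills=none; bids=[#2:5@95] asks=[#4:4@101 #3:10@104]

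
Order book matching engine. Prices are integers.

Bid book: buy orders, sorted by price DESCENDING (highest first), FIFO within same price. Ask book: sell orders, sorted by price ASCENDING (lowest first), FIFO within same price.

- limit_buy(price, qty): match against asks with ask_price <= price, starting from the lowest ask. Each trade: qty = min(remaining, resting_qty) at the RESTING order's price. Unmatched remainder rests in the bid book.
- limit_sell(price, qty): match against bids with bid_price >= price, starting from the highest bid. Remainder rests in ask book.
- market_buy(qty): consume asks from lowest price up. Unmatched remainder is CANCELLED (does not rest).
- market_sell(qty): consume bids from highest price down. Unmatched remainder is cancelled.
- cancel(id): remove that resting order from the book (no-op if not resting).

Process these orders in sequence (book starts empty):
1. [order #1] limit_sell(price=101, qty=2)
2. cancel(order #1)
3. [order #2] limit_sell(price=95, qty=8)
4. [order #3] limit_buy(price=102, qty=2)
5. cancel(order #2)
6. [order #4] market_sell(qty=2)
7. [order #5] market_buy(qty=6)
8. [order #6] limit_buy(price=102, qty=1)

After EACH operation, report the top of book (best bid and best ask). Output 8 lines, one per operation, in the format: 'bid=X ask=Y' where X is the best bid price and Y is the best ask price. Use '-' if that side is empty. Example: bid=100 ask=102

After op 1 [order #1] limit_sell(price=101, qty=2): fills=none; bids=[-] asks=[#1:2@101]
After op 2 cancel(order #1): fills=none; bids=[-] asks=[-]
After op 3 [order #2] limit_sell(price=95, qty=8): fills=none; bids=[-] asks=[#2:8@95]
After op 4 [order #3] limit_buy(price=102, qty=2): fills=#3x#2:2@95; bids=[-] asks=[#2:6@95]
After op 5 cancel(order #2): fills=none; bids=[-] asks=[-]
After op 6 [order #4] market_sell(qty=2): fills=none; bids=[-] asks=[-]
After op 7 [order #5] market_buy(qty=6): fills=none; bids=[-] asks=[-]
After op 8 [order #6] limit_buy(price=102, qty=1): fills=none; bids=[#6:1@102] asks=[-]

Answer: bid=- ask=101
bid=- ask=-
bid=- ask=95
bid=- ask=95
bid=- ask=-
bid=- ask=-
bid=- ask=-
bid=102 ask=-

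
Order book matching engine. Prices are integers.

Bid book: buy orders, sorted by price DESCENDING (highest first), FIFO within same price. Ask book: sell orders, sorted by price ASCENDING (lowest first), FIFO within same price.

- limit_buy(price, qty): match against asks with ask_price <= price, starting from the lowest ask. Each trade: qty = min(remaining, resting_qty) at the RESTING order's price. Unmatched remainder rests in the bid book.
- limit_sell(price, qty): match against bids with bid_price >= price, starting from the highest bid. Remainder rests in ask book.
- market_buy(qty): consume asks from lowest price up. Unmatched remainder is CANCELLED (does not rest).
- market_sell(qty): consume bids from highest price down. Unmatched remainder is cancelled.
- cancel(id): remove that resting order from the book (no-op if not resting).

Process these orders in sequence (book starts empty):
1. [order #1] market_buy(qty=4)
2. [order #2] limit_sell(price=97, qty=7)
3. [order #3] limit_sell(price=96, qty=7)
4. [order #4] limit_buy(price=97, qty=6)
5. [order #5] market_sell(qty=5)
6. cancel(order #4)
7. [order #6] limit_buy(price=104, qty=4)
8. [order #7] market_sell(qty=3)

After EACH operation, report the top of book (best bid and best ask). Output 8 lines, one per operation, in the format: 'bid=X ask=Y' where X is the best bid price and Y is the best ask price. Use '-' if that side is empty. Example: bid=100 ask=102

After op 1 [order #1] market_buy(qty=4): fills=none; bids=[-] asks=[-]
After op 2 [order #2] limit_sell(price=97, qty=7): fills=none; bids=[-] asks=[#2:7@97]
After op 3 [order #3] limit_sell(price=96, qty=7): fills=none; bids=[-] asks=[#3:7@96 #2:7@97]
After op 4 [order #4] limit_buy(price=97, qty=6): fills=#4x#3:6@96; bids=[-] asks=[#3:1@96 #2:7@97]
After op 5 [order #5] market_sell(qty=5): fills=none; bids=[-] asks=[#3:1@96 #2:7@97]
After op 6 cancel(order #4): fills=none; bids=[-] asks=[#3:1@96 #2:7@97]
After op 7 [order #6] limit_buy(price=104, qty=4): fills=#6x#3:1@96 #6x#2:3@97; bids=[-] asks=[#2:4@97]
After op 8 [order #7] market_sell(qty=3): fills=none; bids=[-] asks=[#2:4@97]

Answer: bid=- ask=-
bid=- ask=97
bid=- ask=96
bid=- ask=96
bid=- ask=96
bid=- ask=96
bid=- ask=97
bid=- ask=97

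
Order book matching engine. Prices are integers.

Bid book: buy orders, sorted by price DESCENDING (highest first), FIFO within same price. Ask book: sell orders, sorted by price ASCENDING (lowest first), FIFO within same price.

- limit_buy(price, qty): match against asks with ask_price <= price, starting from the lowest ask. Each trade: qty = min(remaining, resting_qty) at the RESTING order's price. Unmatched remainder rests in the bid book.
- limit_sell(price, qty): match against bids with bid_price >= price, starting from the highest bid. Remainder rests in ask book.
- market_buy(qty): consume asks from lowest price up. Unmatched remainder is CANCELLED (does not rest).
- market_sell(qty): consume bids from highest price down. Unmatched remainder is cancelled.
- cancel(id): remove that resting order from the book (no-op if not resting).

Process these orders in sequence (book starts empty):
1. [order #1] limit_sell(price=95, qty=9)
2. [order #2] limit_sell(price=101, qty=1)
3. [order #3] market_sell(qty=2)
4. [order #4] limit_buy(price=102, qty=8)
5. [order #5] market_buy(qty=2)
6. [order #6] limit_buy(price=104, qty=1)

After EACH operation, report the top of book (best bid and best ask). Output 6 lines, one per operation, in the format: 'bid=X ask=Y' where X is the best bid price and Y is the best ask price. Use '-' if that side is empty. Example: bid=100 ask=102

After op 1 [order #1] limit_sell(price=95, qty=9): fills=none; bids=[-] asks=[#1:9@95]
After op 2 [order #2] limit_sell(price=101, qty=1): fills=none; bids=[-] asks=[#1:9@95 #2:1@101]
After op 3 [order #3] market_sell(qty=2): fills=none; bids=[-] asks=[#1:9@95 #2:1@101]
After op 4 [order #4] limit_buy(price=102, qty=8): fills=#4x#1:8@95; bids=[-] asks=[#1:1@95 #2:1@101]
After op 5 [order #5] market_buy(qty=2): fills=#5x#1:1@95 #5x#2:1@101; bids=[-] asks=[-]
After op 6 [order #6] limit_buy(price=104, qty=1): fills=none; bids=[#6:1@104] asks=[-]

Answer: bid=- ask=95
bid=- ask=95
bid=- ask=95
bid=- ask=95
bid=- ask=-
bid=104 ask=-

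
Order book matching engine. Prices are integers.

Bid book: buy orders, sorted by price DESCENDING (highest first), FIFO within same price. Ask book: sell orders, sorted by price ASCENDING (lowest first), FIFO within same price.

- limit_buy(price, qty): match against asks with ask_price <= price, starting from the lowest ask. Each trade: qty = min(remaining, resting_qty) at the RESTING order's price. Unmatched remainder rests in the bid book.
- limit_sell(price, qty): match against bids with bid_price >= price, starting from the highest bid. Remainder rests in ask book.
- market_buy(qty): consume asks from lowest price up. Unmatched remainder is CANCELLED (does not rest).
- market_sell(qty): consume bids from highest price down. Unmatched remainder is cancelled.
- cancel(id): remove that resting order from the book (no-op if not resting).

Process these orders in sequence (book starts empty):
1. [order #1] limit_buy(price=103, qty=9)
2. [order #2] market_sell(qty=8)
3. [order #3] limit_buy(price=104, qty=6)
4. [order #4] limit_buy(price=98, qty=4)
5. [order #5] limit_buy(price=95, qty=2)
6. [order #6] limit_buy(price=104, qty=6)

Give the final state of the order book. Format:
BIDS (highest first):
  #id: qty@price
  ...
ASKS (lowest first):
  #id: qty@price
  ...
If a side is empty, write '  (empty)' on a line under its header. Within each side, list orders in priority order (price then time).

Answer: BIDS (highest first):
  #3: 6@104
  #6: 6@104
  #1: 1@103
  #4: 4@98
  #5: 2@95
ASKS (lowest first):
  (empty)

Derivation:
After op 1 [order #1] limit_buy(price=103, qty=9): fills=none; bids=[#1:9@103] asks=[-]
After op 2 [order #2] market_sell(qty=8): fills=#1x#2:8@103; bids=[#1:1@103] asks=[-]
After op 3 [order #3] limit_buy(price=104, qty=6): fills=none; bids=[#3:6@104 #1:1@103] asks=[-]
After op 4 [order #4] limit_buy(price=98, qty=4): fills=none; bids=[#3:6@104 #1:1@103 #4:4@98] asks=[-]
After op 5 [order #5] limit_buy(price=95, qty=2): fills=none; bids=[#3:6@104 #1:1@103 #4:4@98 #5:2@95] asks=[-]
After op 6 [order #6] limit_buy(price=104, qty=6): fills=none; bids=[#3:6@104 #6:6@104 #1:1@103 #4:4@98 #5:2@95] asks=[-]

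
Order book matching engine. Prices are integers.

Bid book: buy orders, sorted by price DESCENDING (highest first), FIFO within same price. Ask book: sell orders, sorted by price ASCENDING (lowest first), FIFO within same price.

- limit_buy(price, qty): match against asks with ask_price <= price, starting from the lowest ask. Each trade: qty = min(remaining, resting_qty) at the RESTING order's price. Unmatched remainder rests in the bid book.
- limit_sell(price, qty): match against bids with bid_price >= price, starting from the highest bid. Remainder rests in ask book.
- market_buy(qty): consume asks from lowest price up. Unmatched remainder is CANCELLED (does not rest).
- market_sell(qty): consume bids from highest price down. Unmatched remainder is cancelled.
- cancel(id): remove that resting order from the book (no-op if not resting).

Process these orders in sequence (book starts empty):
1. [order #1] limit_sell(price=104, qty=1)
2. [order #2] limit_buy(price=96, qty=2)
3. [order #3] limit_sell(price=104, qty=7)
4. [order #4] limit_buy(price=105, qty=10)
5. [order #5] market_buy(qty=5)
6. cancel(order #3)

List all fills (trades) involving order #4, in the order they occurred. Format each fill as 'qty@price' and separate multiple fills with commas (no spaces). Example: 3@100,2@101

After op 1 [order #1] limit_sell(price=104, qty=1): fills=none; bids=[-] asks=[#1:1@104]
After op 2 [order #2] limit_buy(price=96, qty=2): fills=none; bids=[#2:2@96] asks=[#1:1@104]
After op 3 [order #3] limit_sell(price=104, qty=7): fills=none; bids=[#2:2@96] asks=[#1:1@104 #3:7@104]
After op 4 [order #4] limit_buy(price=105, qty=10): fills=#4x#1:1@104 #4x#3:7@104; bids=[#4:2@105 #2:2@96] asks=[-]
After op 5 [order #5] market_buy(qty=5): fills=none; bids=[#4:2@105 #2:2@96] asks=[-]
After op 6 cancel(order #3): fills=none; bids=[#4:2@105 #2:2@96] asks=[-]

Answer: 1@104,7@104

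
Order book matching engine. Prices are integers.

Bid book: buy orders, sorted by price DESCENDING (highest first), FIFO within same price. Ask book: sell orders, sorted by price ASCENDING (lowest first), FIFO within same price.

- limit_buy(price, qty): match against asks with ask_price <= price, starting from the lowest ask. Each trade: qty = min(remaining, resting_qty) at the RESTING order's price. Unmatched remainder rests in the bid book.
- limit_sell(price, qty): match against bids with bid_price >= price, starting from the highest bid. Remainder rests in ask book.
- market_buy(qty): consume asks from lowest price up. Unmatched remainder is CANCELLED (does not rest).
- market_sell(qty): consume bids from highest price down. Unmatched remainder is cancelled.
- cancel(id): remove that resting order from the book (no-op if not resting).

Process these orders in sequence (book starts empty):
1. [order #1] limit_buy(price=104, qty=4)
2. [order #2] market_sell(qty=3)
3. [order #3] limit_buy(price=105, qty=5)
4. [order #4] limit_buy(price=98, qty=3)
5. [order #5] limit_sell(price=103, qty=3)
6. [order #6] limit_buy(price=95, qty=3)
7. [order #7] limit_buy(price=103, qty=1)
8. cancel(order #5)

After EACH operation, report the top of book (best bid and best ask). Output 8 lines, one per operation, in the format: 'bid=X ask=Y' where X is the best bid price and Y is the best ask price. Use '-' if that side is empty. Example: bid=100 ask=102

Answer: bid=104 ask=-
bid=104 ask=-
bid=105 ask=-
bid=105 ask=-
bid=105 ask=-
bid=105 ask=-
bid=105 ask=-
bid=105 ask=-

Derivation:
After op 1 [order #1] limit_buy(price=104, qty=4): fills=none; bids=[#1:4@104] asks=[-]
After op 2 [order #2] market_sell(qty=3): fills=#1x#2:3@104; bids=[#1:1@104] asks=[-]
After op 3 [order #3] limit_buy(price=105, qty=5): fills=none; bids=[#3:5@105 #1:1@104] asks=[-]
After op 4 [order #4] limit_buy(price=98, qty=3): fills=none; bids=[#3:5@105 #1:1@104 #4:3@98] asks=[-]
After op 5 [order #5] limit_sell(price=103, qty=3): fills=#3x#5:3@105; bids=[#3:2@105 #1:1@104 #4:3@98] asks=[-]
After op 6 [order #6] limit_buy(price=95, qty=3): fills=none; bids=[#3:2@105 #1:1@104 #4:3@98 #6:3@95] asks=[-]
After op 7 [order #7] limit_buy(price=103, qty=1): fills=none; bids=[#3:2@105 #1:1@104 #7:1@103 #4:3@98 #6:3@95] asks=[-]
After op 8 cancel(order #5): fills=none; bids=[#3:2@105 #1:1@104 #7:1@103 #4:3@98 #6:3@95] asks=[-]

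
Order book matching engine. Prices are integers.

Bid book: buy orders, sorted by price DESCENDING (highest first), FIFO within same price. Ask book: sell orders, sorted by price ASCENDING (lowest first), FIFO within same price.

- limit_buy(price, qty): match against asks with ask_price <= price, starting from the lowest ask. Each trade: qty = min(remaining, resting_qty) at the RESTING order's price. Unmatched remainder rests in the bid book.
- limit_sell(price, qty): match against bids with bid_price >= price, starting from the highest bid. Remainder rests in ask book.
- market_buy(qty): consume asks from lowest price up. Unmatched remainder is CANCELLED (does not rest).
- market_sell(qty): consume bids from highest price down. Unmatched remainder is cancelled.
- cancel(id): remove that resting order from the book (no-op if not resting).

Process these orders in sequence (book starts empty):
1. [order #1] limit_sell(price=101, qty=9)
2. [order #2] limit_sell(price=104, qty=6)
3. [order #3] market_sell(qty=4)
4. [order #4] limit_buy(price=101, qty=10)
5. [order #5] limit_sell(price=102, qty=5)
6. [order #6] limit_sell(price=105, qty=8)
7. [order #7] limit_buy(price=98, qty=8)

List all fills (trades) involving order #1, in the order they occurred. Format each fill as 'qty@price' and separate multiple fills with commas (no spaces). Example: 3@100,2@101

Answer: 9@101

Derivation:
After op 1 [order #1] limit_sell(price=101, qty=9): fills=none; bids=[-] asks=[#1:9@101]
After op 2 [order #2] limit_sell(price=104, qty=6): fills=none; bids=[-] asks=[#1:9@101 #2:6@104]
After op 3 [order #3] market_sell(qty=4): fills=none; bids=[-] asks=[#1:9@101 #2:6@104]
After op 4 [order #4] limit_buy(price=101, qty=10): fills=#4x#1:9@101; bids=[#4:1@101] asks=[#2:6@104]
After op 5 [order #5] limit_sell(price=102, qty=5): fills=none; bids=[#4:1@101] asks=[#5:5@102 #2:6@104]
After op 6 [order #6] limit_sell(price=105, qty=8): fills=none; bids=[#4:1@101] asks=[#5:5@102 #2:6@104 #6:8@105]
After op 7 [order #7] limit_buy(price=98, qty=8): fills=none; bids=[#4:1@101 #7:8@98] asks=[#5:5@102 #2:6@104 #6:8@105]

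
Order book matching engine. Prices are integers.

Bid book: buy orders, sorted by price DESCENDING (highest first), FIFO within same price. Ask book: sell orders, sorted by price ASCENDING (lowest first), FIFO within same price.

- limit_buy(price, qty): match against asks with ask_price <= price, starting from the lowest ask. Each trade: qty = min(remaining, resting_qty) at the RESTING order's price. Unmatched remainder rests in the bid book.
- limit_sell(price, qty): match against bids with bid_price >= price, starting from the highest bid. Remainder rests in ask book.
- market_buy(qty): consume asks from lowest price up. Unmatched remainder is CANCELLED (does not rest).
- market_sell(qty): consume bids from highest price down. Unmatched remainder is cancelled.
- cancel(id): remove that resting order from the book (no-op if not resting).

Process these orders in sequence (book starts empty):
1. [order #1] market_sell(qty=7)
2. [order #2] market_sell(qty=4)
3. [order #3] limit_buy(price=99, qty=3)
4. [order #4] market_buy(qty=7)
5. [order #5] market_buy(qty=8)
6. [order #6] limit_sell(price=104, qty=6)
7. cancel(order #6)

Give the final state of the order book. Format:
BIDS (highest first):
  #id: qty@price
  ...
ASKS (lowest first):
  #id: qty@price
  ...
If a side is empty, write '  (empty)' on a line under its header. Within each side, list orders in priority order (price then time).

After op 1 [order #1] market_sell(qty=7): fills=none; bids=[-] asks=[-]
After op 2 [order #2] market_sell(qty=4): fills=none; bids=[-] asks=[-]
After op 3 [order #3] limit_buy(price=99, qty=3): fills=none; bids=[#3:3@99] asks=[-]
After op 4 [order #4] market_buy(qty=7): fills=none; bids=[#3:3@99] asks=[-]
After op 5 [order #5] market_buy(qty=8): fills=none; bids=[#3:3@99] asks=[-]
After op 6 [order #6] limit_sell(price=104, qty=6): fills=none; bids=[#3:3@99] asks=[#6:6@104]
After op 7 cancel(order #6): fills=none; bids=[#3:3@99] asks=[-]

Answer: BIDS (highest first):
  #3: 3@99
ASKS (lowest first):
  (empty)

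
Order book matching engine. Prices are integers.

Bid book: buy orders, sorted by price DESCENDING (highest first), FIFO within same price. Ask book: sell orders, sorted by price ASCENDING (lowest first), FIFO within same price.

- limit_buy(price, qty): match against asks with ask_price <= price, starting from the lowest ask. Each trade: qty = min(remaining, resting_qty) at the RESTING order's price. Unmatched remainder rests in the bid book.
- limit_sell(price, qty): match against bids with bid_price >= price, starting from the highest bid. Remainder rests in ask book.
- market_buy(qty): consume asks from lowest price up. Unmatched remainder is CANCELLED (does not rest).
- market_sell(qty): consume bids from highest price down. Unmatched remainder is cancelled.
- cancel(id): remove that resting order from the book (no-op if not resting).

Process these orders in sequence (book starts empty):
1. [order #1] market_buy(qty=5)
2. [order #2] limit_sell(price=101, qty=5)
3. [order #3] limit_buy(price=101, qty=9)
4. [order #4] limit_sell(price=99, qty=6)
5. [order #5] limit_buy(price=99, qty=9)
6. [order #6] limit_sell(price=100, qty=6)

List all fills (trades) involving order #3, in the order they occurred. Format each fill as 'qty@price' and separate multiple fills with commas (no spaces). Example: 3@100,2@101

Answer: 5@101,4@101

Derivation:
After op 1 [order #1] market_buy(qty=5): fills=none; bids=[-] asks=[-]
After op 2 [order #2] limit_sell(price=101, qty=5): fills=none; bids=[-] asks=[#2:5@101]
After op 3 [order #3] limit_buy(price=101, qty=9): fills=#3x#2:5@101; bids=[#3:4@101] asks=[-]
After op 4 [order #4] limit_sell(price=99, qty=6): fills=#3x#4:4@101; bids=[-] asks=[#4:2@99]
After op 5 [order #5] limit_buy(price=99, qty=9): fills=#5x#4:2@99; bids=[#5:7@99] asks=[-]
After op 6 [order #6] limit_sell(price=100, qty=6): fills=none; bids=[#5:7@99] asks=[#6:6@100]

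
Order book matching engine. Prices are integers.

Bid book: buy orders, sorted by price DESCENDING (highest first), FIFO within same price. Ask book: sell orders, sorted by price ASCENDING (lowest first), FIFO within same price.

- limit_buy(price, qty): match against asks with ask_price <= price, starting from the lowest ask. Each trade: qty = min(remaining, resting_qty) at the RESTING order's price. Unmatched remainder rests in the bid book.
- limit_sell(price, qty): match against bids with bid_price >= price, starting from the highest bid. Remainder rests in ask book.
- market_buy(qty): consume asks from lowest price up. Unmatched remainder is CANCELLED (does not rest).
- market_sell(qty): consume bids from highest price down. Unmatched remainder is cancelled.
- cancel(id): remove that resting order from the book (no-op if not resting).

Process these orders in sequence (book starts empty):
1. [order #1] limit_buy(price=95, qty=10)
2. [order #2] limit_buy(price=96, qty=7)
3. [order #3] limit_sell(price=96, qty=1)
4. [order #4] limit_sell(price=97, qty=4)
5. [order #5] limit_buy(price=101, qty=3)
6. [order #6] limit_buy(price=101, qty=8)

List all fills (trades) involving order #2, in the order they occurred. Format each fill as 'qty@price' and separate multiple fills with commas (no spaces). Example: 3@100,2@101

After op 1 [order #1] limit_buy(price=95, qty=10): fills=none; bids=[#1:10@95] asks=[-]
After op 2 [order #2] limit_buy(price=96, qty=7): fills=none; bids=[#2:7@96 #1:10@95] asks=[-]
After op 3 [order #3] limit_sell(price=96, qty=1): fills=#2x#3:1@96; bids=[#2:6@96 #1:10@95] asks=[-]
After op 4 [order #4] limit_sell(price=97, qty=4): fills=none; bids=[#2:6@96 #1:10@95] asks=[#4:4@97]
After op 5 [order #5] limit_buy(price=101, qty=3): fills=#5x#4:3@97; bids=[#2:6@96 #1:10@95] asks=[#4:1@97]
After op 6 [order #6] limit_buy(price=101, qty=8): fills=#6x#4:1@97; bids=[#6:7@101 #2:6@96 #1:10@95] asks=[-]

Answer: 1@96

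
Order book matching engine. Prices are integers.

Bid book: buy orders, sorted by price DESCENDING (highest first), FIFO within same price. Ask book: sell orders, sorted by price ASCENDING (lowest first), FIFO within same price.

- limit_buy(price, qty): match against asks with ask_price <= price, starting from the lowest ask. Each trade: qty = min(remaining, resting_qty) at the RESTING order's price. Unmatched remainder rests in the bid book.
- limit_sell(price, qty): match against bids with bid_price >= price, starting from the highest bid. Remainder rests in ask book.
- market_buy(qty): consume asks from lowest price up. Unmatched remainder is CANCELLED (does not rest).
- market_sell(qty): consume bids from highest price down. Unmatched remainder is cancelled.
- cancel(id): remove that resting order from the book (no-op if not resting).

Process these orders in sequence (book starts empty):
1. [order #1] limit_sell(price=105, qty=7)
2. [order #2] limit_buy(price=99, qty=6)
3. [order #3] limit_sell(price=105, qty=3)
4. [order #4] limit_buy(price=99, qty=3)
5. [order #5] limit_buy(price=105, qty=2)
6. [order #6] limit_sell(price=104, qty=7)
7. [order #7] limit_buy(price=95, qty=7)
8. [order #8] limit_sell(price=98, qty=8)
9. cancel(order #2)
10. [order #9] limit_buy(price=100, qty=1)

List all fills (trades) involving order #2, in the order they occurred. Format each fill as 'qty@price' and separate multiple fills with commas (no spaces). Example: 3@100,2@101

After op 1 [order #1] limit_sell(price=105, qty=7): fills=none; bids=[-] asks=[#1:7@105]
After op 2 [order #2] limit_buy(price=99, qty=6): fills=none; bids=[#2:6@99] asks=[#1:7@105]
After op 3 [order #3] limit_sell(price=105, qty=3): fills=none; bids=[#2:6@99] asks=[#1:7@105 #3:3@105]
After op 4 [order #4] limit_buy(price=99, qty=3): fills=none; bids=[#2:6@99 #4:3@99] asks=[#1:7@105 #3:3@105]
After op 5 [order #5] limit_buy(price=105, qty=2): fills=#5x#1:2@105; bids=[#2:6@99 #4:3@99] asks=[#1:5@105 #3:3@105]
After op 6 [order #6] limit_sell(price=104, qty=7): fills=none; bids=[#2:6@99 #4:3@99] asks=[#6:7@104 #1:5@105 #3:3@105]
After op 7 [order #7] limit_buy(price=95, qty=7): fills=none; bids=[#2:6@99 #4:3@99 #7:7@95] asks=[#6:7@104 #1:5@105 #3:3@105]
After op 8 [order #8] limit_sell(price=98, qty=8): fills=#2x#8:6@99 #4x#8:2@99; bids=[#4:1@99 #7:7@95] asks=[#6:7@104 #1:5@105 #3:3@105]
After op 9 cancel(order #2): fills=none; bids=[#4:1@99 #7:7@95] asks=[#6:7@104 #1:5@105 #3:3@105]
After op 10 [order #9] limit_buy(price=100, qty=1): fills=none; bids=[#9:1@100 #4:1@99 #7:7@95] asks=[#6:7@104 #1:5@105 #3:3@105]

Answer: 6@99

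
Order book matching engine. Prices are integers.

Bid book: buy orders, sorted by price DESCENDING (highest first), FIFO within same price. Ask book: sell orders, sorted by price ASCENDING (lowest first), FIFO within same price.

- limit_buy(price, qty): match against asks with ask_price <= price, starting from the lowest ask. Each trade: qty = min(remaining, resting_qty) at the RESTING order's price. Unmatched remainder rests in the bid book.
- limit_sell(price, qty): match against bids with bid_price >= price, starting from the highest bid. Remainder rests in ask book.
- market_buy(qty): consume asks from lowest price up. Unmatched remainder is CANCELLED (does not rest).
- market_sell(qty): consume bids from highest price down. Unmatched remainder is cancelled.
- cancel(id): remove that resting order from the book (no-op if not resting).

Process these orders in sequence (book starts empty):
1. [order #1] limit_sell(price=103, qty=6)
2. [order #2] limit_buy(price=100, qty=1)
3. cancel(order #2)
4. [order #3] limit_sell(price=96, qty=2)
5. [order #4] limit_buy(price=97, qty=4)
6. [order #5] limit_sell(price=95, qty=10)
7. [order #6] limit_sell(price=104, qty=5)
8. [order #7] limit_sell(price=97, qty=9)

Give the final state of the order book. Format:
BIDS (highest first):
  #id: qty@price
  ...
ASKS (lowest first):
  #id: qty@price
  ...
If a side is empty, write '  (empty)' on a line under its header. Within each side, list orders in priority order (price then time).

After op 1 [order #1] limit_sell(price=103, qty=6): fills=none; bids=[-] asks=[#1:6@103]
After op 2 [order #2] limit_buy(price=100, qty=1): fills=none; bids=[#2:1@100] asks=[#1:6@103]
After op 3 cancel(order #2): fills=none; bids=[-] asks=[#1:6@103]
After op 4 [order #3] limit_sell(price=96, qty=2): fills=none; bids=[-] asks=[#3:2@96 #1:6@103]
After op 5 [order #4] limit_buy(price=97, qty=4): fills=#4x#3:2@96; bids=[#4:2@97] asks=[#1:6@103]
After op 6 [order #5] limit_sell(price=95, qty=10): fills=#4x#5:2@97; bids=[-] asks=[#5:8@95 #1:6@103]
After op 7 [order #6] limit_sell(price=104, qty=5): fills=none; bids=[-] asks=[#5:8@95 #1:6@103 #6:5@104]
After op 8 [order #7] limit_sell(price=97, qty=9): fills=none; bids=[-] asks=[#5:8@95 #7:9@97 #1:6@103 #6:5@104]

Answer: BIDS (highest first):
  (empty)
ASKS (lowest first):
  #5: 8@95
  #7: 9@97
  #1: 6@103
  #6: 5@104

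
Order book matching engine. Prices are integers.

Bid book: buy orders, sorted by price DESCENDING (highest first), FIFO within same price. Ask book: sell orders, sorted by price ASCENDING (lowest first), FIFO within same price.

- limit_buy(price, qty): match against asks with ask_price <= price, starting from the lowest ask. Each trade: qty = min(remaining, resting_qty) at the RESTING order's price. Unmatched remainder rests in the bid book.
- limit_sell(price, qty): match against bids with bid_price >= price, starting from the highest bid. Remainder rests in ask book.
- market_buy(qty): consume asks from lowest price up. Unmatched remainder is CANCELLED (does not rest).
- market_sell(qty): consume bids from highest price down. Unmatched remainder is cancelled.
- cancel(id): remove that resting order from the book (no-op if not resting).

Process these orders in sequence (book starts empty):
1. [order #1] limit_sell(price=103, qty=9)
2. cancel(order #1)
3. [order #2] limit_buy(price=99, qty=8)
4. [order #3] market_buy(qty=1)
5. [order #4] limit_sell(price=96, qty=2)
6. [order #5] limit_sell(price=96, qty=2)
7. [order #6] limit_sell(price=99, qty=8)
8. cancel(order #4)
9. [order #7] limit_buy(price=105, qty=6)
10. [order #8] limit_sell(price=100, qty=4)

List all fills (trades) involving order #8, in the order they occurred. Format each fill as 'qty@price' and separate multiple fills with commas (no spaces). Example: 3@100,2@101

Answer: 2@105

Derivation:
After op 1 [order #1] limit_sell(price=103, qty=9): fills=none; bids=[-] asks=[#1:9@103]
After op 2 cancel(order #1): fills=none; bids=[-] asks=[-]
After op 3 [order #2] limit_buy(price=99, qty=8): fills=none; bids=[#2:8@99] asks=[-]
After op 4 [order #3] market_buy(qty=1): fills=none; bids=[#2:8@99] asks=[-]
After op 5 [order #4] limit_sell(price=96, qty=2): fills=#2x#4:2@99; bids=[#2:6@99] asks=[-]
After op 6 [order #5] limit_sell(price=96, qty=2): fills=#2x#5:2@99; bids=[#2:4@99] asks=[-]
After op 7 [order #6] limit_sell(price=99, qty=8): fills=#2x#6:4@99; bids=[-] asks=[#6:4@99]
After op 8 cancel(order #4): fills=none; bids=[-] asks=[#6:4@99]
After op 9 [order #7] limit_buy(price=105, qty=6): fills=#7x#6:4@99; bids=[#7:2@105] asks=[-]
After op 10 [order #8] limit_sell(price=100, qty=4): fills=#7x#8:2@105; bids=[-] asks=[#8:2@100]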